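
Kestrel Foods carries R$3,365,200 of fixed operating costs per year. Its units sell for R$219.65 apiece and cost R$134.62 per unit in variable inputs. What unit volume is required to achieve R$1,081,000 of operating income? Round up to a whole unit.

52,290 units

Each unit contributes R$219.65 − R$134.62 = R$85.03.
Units = (FC + target) / CM = (R$3,365,200 + R$1,081,000) / R$85.03 = 52,289.78, so 52,290 units.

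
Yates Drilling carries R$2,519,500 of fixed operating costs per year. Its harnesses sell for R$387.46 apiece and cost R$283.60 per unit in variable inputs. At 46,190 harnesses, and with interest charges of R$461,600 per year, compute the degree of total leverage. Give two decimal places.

Total contribution margin = 46,190 × R$103.86 = R$4,797,293.40.
Operating income = contribution − fixed costs = R$4,797,293.40 − R$2,519,500 = R$2,277,793.40. Interest = R$461,600.00, so EBIT − I = R$1,816,193.40.
Degree of total leverage = total CM / (EBIT − interest) = R$4,797,293.40 / R$1,816,193.40 = 2.6414.

2.64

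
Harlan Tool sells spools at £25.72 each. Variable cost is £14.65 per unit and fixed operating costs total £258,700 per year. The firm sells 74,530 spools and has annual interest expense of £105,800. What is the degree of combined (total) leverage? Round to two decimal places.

At 74,530 units, contribution = 74,530 × £11.07 = £825,047.10.
Subtracting fixed costs: EBIT = £825,047.10 − £258,700 = £566,347.10. Interest = £105,800.00, so EBIT − I = £460,547.10.
Degree of total leverage = total CM / (EBIT − interest) = £825,047.10 / £460,547.10 = 1.7914.

1.79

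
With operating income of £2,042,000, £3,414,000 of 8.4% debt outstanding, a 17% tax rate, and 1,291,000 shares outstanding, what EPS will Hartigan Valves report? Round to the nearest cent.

Interest = £286,776.00, so EBT = £2,042,000 − £286,776.00 = £1,755,224.00.
Net income = £1,755,224.00 × (1 − 0.17) = £1,456,835.92.
EPS = £1,456,835.92 ÷ 1,291,000 = £1.13.

£1.13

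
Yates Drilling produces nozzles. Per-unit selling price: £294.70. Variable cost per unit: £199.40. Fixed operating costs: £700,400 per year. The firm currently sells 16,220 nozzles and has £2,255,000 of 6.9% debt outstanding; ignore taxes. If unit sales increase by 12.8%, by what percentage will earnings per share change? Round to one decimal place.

+28.7%

Contribution at this volume is 16,220 × £95.30 = £1,545,766.00.
Operating income = contribution − fixed costs = £1,545,766.00 − £700,400 = £845,366.00.
Interest = £155,595.00, so EBIT − I = £689,771.00.
DCL = total CM / (EBIT − I) = £1,545,766.00 / £689,771.00 = 2.2410.
EPS therefore changes by 2.2410 × (+12.8%) = +28.7%.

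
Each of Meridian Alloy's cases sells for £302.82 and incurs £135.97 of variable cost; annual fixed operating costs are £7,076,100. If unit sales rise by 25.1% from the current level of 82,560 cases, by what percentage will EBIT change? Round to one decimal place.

+51.6%

Total contribution margin = 82,560 × £166.85 = £13,775,136.00.
Operating income = contribution − fixed costs = £13,775,136.00 − £7,076,100 = £6,699,036.00.
So DOL = total CM / EBIT = £13,775,136.00 / £6,699,036.00 = 2.0563.
Operating income changes by 2.0563 × +25.1% = +51.6%.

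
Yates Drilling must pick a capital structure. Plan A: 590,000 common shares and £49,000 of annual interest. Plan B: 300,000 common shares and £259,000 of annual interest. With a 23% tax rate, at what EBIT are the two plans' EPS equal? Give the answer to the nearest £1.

Set EPS_A = EPS_B: (EBIT − £49,000)(1 − 0.23) ÷ 590,000 = (EBIT − £259,000)(1 − 0.23) ÷ 300,000.
The (1 − t) factor cancels: (EBIT − 49,000) × 300,000 = (EBIT − 259,000) × 590,000.
Solving, EBIT = (259,000·590,000 − 49,000·300,000) / (590,000 − 300,000) = 138,110,000,000 / 290,000 = 476,241.38.

£476,241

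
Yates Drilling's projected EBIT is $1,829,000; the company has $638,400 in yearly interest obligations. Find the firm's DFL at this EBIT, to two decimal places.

Annual interest charges come to $638,400.00.
DFL = EBIT ÷ (EBIT − I) = $1,829,000 ÷ ($1,829,000 − $638,400.00) = $1,829,000 ÷ $1,190,600.00 = 1.5362.

1.54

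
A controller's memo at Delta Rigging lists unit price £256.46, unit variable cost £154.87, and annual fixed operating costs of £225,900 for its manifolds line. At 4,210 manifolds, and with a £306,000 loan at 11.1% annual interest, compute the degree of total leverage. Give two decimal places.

2.55

Total contribution margin = 4,210 × £101.59 = £427,693.90.
EBIT = £427,693.90 − £225,900 = £201,793.90. Interest = £33,966.00, so EBIT − I = £167,827.90.
DCL = contribution ÷ (EBIT − I) = £427,693.90 ÷ £167,827.90 = 2.5484.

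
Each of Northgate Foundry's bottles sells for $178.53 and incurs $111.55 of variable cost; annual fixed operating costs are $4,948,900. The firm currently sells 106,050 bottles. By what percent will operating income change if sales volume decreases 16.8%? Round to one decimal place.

-55.4%

At 106,050 units, contribution = 106,050 × $66.98 = $7,103,229.00.
Subtracting fixed costs: EBIT = $7,103,229.00 − $4,948,900 = $2,154,329.00.
So DOL = total CM / EBIT = $7,103,229.00 / $2,154,329.00 = 3.2972.
%ΔEBIT = DOL × %ΔSales = 3.2972 × -16.8% = -55.4%.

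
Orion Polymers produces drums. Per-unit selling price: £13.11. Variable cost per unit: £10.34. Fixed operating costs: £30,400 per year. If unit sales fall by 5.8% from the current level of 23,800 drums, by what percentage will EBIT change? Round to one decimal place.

-10.8%

Contribution at this volume is 23,800 × £2.77 = £65,926.00.
Operating income = contribution − fixed costs = £65,926.00 − £30,400 = £35,526.00.
DOL = contribution ÷ EBIT = £65,926.00 ÷ £35,526.00 = 1.8557.
%ΔEBIT = DOL × %ΔSales = 1.8557 × -5.8% = -10.8%.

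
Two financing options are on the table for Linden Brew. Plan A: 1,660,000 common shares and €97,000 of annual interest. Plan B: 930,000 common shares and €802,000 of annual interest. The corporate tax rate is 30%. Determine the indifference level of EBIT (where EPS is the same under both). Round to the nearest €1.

At indifference, (EBIT − 97,000)(1 − t)/1,660,000 = (EBIT − 802,000)(1 − t)/930,000.
Cancelling (1 − t) and cross-multiplying: 930,000·(EBIT − 97,000) = 1,660,000·(EBIT − 802,000).
EBIT × (1,660,000 − 930,000) = 802,000 × 1,660,000 − 97,000 × 930,000 = 1,241,110,000,000, so EBIT = 1,241,110,000,000 ÷ 730,000 = 1,700,150.68.

€1,700,151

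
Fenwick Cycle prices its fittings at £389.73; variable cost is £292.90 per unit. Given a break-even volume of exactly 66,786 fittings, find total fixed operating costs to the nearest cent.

£6,466,888.38

Contribution margin per unit = £389.73 − £292.90 = £96.83.
Since BE = FC / CM, FC = 66,786 × £96.83 = £6,466,888.38.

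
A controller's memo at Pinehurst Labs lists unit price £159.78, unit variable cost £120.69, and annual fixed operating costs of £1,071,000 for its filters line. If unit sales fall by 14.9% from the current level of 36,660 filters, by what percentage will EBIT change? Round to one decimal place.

At 36,660 units, contribution = 36,660 × £39.09 = £1,433,039.40.
Operating income = contribution − fixed costs = £1,433,039.40 − £1,071,000 = £362,039.40.
So DOL = total CM / EBIT = £1,433,039.40 / £362,039.40 = 3.9582.
So EBIT moves 3.9582 × (-14.9%) = -59.0%.

-59.0%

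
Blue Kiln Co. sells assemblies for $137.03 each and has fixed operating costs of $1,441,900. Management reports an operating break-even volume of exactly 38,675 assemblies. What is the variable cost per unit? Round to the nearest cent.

At break-even, FC = Q × (P − VC), so P − VC = $1,441,900 ÷ 38,675 = $37.2825.
Hence VC = price − CM = $137.03 − $37.2825 = $99.75.

$99.75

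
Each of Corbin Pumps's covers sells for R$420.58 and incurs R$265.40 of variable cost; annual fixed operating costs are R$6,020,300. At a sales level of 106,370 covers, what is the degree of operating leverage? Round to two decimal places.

1.57

Total contribution margin = 106,370 × R$155.18 = R$16,506,496.60.
EBIT = R$16,506,496.60 − R$6,020,300 = R$10,486,196.60.
Degree of operating leverage = R$16,506,496.60 / R$10,486,196.60 = 1.5741.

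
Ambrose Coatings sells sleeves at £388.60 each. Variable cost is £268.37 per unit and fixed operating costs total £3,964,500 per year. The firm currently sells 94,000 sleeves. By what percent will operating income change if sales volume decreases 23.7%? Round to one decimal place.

-36.5%

Contribution at this volume is 94,000 × £120.23 = £11,301,620.00.
Subtracting fixed costs: EBIT = £11,301,620.00 − £3,964,500 = £7,337,120.00.
So DOL = total CM / EBIT = £11,301,620.00 / £7,337,120.00 = 1.5403.
Operating income changes by 1.5403 × -23.7% = -36.5%.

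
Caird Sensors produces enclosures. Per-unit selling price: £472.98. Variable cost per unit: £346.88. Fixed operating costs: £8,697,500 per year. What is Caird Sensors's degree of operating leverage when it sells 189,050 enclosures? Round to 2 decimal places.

1.57

Total contribution margin = 189,050 × £126.10 = £23,839,205.00.
EBIT = £23,839,205.00 − £8,697,500 = £15,141,705.00.
So DOL = total CM / EBIT = £23,839,205.00 / £15,141,705.00 = 1.5744.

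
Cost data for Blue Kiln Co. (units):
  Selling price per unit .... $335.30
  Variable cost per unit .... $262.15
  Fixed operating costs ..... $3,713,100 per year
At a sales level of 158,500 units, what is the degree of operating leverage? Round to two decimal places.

Total contribution margin = 158,500 × $73.15 = $11,594,275.00.
Subtracting fixed costs: EBIT = $11,594,275.00 − $3,713,100 = $7,881,175.00.
So DOL = total CM / EBIT = $11,594,275.00 / $7,881,175.00 = 1.4711.

1.47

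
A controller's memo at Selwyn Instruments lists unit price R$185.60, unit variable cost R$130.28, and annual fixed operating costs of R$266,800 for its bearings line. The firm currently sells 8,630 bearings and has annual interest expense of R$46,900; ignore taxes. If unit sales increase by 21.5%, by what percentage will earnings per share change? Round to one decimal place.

+62.7%

At 8,630 units, contribution = 8,630 × R$55.32 = R$477,411.60.
Subtracting fixed costs: EBIT = R$477,411.60 − R$266,800 = R$210,611.60.
After interest of R$46,900.00, pre-tax earnings = R$163,711.60.
DCL = total CM / (EBIT − I) = R$477,411.60 / R$163,711.60 = 2.9162.
EPS therefore changes by 2.9162 × (+21.5%) = +62.7%.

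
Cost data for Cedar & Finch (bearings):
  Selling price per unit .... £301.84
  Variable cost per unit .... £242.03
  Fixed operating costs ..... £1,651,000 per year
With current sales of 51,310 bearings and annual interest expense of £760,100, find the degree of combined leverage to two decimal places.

4.67

Total contribution margin = 51,310 × £59.81 = £3,068,851.10.
EBIT = £3,068,851.10 − £1,651,000 = £1,417,851.10. Interest = £760,100.00.
DOL = £3,068,851.10 ÷ £1,417,851.10 = 2.1644; DFL = £1,417,851.10 ÷ £657,751.10 = 2.1556.
DCL = DOL × DFL = 2.1644 × 2.1556 = 4.6656.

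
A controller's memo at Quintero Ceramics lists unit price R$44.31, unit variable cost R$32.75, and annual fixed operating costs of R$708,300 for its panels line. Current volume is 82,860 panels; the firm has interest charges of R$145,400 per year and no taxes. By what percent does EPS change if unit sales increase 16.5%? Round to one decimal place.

Total contribution margin = 82,860 × R$11.56 = R$957,861.60.
EBIT = R$957,861.60 − R$708,300 = R$249,561.60.
Interest = R$145,400.00, so EBIT − I = R$104,161.60.
Degree of combined leverage = contribution ÷ (EBIT − I) = R$957,861.60 ÷ R$104,161.60 = 9.1959.
EPS therefore changes by 9.1959 × (+16.5%) = +151.7%.

+151.7%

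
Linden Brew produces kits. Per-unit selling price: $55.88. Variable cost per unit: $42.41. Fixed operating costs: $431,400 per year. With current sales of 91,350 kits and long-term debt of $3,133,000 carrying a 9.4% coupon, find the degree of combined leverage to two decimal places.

2.44

At 91,350 units, contribution = 91,350 × $13.47 = $1,230,484.50.
EBIT = $1,230,484.50 − $431,400 = $799,084.50. Interest = $294,502.00, so EBIT − I = $504,582.50.
Degree of total leverage = total CM / (EBIT − interest) = $1,230,484.50 / $504,582.50 = 2.4386.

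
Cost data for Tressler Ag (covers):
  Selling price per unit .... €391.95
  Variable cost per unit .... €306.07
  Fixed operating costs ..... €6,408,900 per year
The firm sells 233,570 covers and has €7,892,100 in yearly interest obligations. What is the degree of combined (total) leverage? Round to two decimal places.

3.48

Contribution at this volume is 233,570 × €85.88 = €20,058,991.60.
Operating income = contribution − fixed costs = €20,058,991.60 − €6,408,900 = €13,650,091.60. Interest = €7,892,100.00, so EBIT − I = €5,757,991.60.
DCL = contribution ÷ (EBIT − I) = €20,058,991.60 ÷ €5,757,991.60 = 3.4837.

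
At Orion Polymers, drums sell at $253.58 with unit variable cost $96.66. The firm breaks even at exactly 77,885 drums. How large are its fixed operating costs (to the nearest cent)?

$12,221,714.20

Contribution margin per unit = $253.58 − $96.66 = $156.92.
Fixed costs = break-even units × CM = 77,885 × $156.92 = $12,221,714.20.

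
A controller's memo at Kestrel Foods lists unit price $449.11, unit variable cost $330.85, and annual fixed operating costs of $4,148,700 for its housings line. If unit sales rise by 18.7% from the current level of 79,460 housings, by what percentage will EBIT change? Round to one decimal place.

+33.5%

Contribution at this volume is 79,460 × $118.26 = $9,396,939.60.
Subtracting fixed costs: EBIT = $9,396,939.60 − $4,148,700 = $5,248,239.60.
DOL = contribution ÷ EBIT = $9,396,939.60 ÷ $5,248,239.60 = 1.7905.
%ΔEBIT = DOL × %ΔSales = 1.7905 × +18.7% = +33.5%.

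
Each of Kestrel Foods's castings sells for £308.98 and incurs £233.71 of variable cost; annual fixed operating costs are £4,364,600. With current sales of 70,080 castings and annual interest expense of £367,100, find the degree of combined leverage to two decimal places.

9.71

Total contribution margin = 70,080 × £75.27 = £5,274,921.60.
Operating income = contribution − fixed costs = £5,274,921.60 − £4,364,600 = £910,321.60. Interest = £367,100.00.
DOL = £5,274,921.60 ÷ £910,321.60 = 5.7946; DFL = £910,321.60 ÷ £543,221.60 = 1.6758.
Combined leverage = 5.7946 × 1.6758 = 9.7106.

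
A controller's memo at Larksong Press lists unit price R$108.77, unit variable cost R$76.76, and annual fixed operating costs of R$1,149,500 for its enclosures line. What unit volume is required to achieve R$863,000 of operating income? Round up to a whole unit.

Unit CM = price − variable cost = R$108.77 − R$76.76 = R$32.01.
Required volume = (fixed costs + target profit) ÷ CM = (R$1,149,500 + R$863,000) ÷ R$32.01 = 62,870.98, so 62,871 enclosures.

62,871 enclosures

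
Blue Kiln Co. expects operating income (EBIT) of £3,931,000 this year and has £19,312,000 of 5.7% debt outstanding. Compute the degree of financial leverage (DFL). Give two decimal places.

Interest = £1,100,784.00.
Degree of financial leverage = EBIT / (EBIT − interest) = £3,931,000 / £2,830,216.00 = 1.3889.

1.39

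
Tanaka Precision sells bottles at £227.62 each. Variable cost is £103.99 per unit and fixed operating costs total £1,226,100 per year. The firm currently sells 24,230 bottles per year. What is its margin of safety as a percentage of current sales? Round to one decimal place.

59.1%

Unit CM = price − variable cost = £227.62 − £103.99 = £123.63. Break-even units = £1,226,100 ÷ £123.63 = 9,917.50; break-even revenue = 9,917.50 × £227.62 = £2,257,420.38.
Current sales = 24,230 × £227.62 = £5,515,232.60.
Margin of safety = (£5,515,232.60 − £2,257,420.38) ÷ £5,515,232.60 = 59.1%.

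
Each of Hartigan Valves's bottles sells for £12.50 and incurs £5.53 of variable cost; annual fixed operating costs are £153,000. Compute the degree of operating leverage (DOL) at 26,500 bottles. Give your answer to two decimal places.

5.83

Total contribution margin = 26,500 × £6.97 = £184,705.00.
Operating income = contribution − fixed costs = £184,705.00 − £153,000 = £31,705.00.
DOL = contribution ÷ EBIT = £184,705.00 ÷ £31,705.00 = 5.8257.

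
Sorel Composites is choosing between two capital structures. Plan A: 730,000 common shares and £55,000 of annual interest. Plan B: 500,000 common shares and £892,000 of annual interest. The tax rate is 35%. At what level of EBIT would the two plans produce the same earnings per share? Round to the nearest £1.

Set EPS_A = EPS_B: (EBIT − £55,000)(1 − 0.35) ÷ 730,000 = (EBIT − £892,000)(1 − 0.35) ÷ 500,000.
Cancelling (1 − t) and cross-multiplying: 500,000·(EBIT − 55,000) = 730,000·(EBIT − 892,000).
EBIT × (730,000 − 500,000) = 892,000 × 730,000 − 55,000 × 500,000 = 623,660,000,000, so EBIT = 623,660,000,000 ÷ 230,000 = 2,711,565.22.

£2,711,565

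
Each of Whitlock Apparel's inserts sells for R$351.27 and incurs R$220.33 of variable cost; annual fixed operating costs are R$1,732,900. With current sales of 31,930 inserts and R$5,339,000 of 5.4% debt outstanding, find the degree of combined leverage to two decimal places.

1.94

Contribution at this volume is 31,930 × R$130.94 = R$4,180,914.20.
EBIT = R$4,180,914.20 − R$1,732,900 = R$2,448,014.20. Interest = R$288,306.00.
DOL = R$4,180,914.20 ÷ R$2,448,014.20 = 1.7079; DFL = R$2,448,014.20 ÷ R$2,159,708.20 = 1.1335.
DCL = DOL × DFL = 1.7079 × 1.1335 = 1.9359.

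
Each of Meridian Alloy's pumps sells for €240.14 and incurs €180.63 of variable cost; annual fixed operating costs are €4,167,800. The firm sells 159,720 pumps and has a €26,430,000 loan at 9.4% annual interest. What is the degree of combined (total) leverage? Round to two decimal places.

Total contribution margin = 159,720 × €59.51 = €9,504,937.20.
Subtracting fixed costs: EBIT = €9,504,937.20 − €4,167,800 = €5,337,137.20. Interest = €2,484,420.00.
DOL = €9,504,937.20 ÷ €5,337,137.20 = 1.7809; DFL = €5,337,137.20 ÷ €2,852,717.20 = 1.8709.
DCL = DOL × DFL = 1.7809 × 1.8709 = 3.3319.

3.33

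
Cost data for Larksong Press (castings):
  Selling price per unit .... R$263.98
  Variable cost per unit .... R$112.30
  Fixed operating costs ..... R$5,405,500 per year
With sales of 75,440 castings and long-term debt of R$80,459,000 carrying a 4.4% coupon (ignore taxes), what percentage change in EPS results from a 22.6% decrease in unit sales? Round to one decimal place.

-103.6%

Total contribution margin = 75,440 × R$151.68 = R$11,442,739.20.
EBIT = R$11,442,739.20 − R$5,405,500 = R$6,037,239.20.
Interest = R$3,540,196.00, so EBIT − I = R$2,497,043.20.
DCL = total CM / (EBIT − I) = R$11,442,739.20 / R$2,497,043.20 = 4.5825.
%ΔEPS = DCL × %ΔSales = 4.5825 × -22.6% = -103.6%.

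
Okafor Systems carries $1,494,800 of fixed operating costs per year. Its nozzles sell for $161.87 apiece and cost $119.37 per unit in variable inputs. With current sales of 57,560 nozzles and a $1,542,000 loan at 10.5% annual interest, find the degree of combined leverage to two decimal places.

Contribution at this volume is 57,560 × $42.50 = $2,446,300.00.
EBIT = $2,446,300.00 − $1,494,800 = $951,500.00. Interest = $161,910.00, so EBIT − I = $789,590.00.
DCL = contribution ÷ (EBIT − I) = $2,446,300.00 ÷ $789,590.00 = 3.0982.

3.10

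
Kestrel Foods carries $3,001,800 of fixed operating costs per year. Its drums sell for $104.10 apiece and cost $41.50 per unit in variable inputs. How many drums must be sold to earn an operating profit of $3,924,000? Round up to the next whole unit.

110,636 drums

Unit CM = price − variable cost = $104.10 − $41.50 = $62.60.
Required volume = (fixed costs + target profit) ÷ CM = ($3,001,800 + $3,924,000) ÷ $62.60 = 110,635.78, so 110,636 drums.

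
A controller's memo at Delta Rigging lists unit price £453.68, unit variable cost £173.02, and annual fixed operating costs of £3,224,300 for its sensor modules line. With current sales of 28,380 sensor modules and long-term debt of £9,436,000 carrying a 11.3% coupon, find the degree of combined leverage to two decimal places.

Contribution at this volume is 28,380 × £280.66 = £7,965,130.80.
Subtracting fixed costs: EBIT = £7,965,130.80 − £3,224,300 = £4,740,830.80. Interest = £1,066,268.00, so EBIT − I = £3,674,562.80.
DCL = contribution ÷ (EBIT − I) = £7,965,130.80 ÷ £3,674,562.80 = 2.1676.

2.17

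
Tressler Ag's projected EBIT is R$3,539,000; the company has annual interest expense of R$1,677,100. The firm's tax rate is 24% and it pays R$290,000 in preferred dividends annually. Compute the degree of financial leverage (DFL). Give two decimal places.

2.39

Annual interest charges come to R$1,677,100.00.
Pre-tax preferred-dividend burden = R$290,000 ÷ (1 − 0.24) = R$381,578.95.
DFL = EBIT ÷ [EBIT − I − D_p/(1−t)] = R$3,539,000 ÷ [R$3,539,000 − R$1,677,100.00 − R$381,578.95] = R$3,539,000 ÷ R$1,480,321.05 = 2.3907.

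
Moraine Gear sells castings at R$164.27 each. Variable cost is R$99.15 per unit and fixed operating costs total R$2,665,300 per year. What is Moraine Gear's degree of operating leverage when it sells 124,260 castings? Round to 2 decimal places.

1.49

Total contribution margin = 124,260 × R$65.12 = R$8,091,811.20.
Operating income = contribution − fixed costs = R$8,091,811.20 − R$2,665,300 = R$5,426,511.20.
So DOL = total CM / EBIT = R$8,091,811.20 / R$5,426,511.20 = 1.4912.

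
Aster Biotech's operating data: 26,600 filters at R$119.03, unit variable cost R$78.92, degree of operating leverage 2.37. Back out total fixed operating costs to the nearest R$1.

Contribution at this volume is 26,600 × R$40.11 = R$1,066,926.00.
DOL = contribution / EBIT, so EBIT = R$1,066,926.00 / 2.37 = R$450,179.75.
Fixed costs = CM − EBIT = R$1,066,926.00 − R$450,179.75 = R$616,746.

R$616,746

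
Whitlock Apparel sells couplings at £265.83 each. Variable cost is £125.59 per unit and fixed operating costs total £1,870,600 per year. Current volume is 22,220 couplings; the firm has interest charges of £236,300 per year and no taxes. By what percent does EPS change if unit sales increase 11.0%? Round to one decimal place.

+34.0%

Total contribution margin = 22,220 × £140.24 = £3,116,132.80.
Subtracting fixed costs: EBIT = £3,116,132.80 − £1,870,600 = £1,245,532.80.
Interest = £236,300.00, so EBIT − I = £1,009,232.80.
DCL = total CM / (EBIT − I) = £3,116,132.80 / £1,009,232.80 = 3.0876.
%ΔEPS = DCL × %ΔSales = 3.0876 × +11.0% = +34.0%.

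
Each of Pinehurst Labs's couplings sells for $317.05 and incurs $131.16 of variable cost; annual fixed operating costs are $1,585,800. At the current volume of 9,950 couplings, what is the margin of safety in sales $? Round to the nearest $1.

Unit CM = price − variable cost = $317.05 − $131.16 = $185.89. Break-even units = $1,585,800 ÷ $185.89 = 8,530.85; break-even revenue = 8,530.85 × $317.05 = $2,704,706.49.
Current sales = 9,950 × $317.05 = $3,154,647.50.
Margin of safety = $3,154,647.50 − $2,704,706.49 = $449,941.

$449,941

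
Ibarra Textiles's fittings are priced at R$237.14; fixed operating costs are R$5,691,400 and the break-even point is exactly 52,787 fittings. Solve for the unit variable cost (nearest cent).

Contribution per unit must be FC / Q = R$5,691,400 / 52,787 = R$107.8182.
Variable cost per unit = R$237.14 − R$107.8182 = R$129.32.

R$129.32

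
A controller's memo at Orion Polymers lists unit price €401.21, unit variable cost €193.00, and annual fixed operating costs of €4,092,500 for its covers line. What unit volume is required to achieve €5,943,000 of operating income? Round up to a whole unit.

48,199 covers

Contribution margin per unit = €401.21 − €193.00 = €208.21.
Need Q such that Q × €208.21 − €4,092,500 = €5,943,000, i.e. Q = €10,035,500 / €208.21 = 48,198.93 → 48,199.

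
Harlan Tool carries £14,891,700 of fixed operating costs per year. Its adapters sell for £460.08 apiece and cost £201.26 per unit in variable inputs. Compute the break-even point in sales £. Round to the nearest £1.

CM per unit = £460.08 − £201.26 = £258.82; CM ratio = £258.82 / £460.08 = 0.5626.
Break-even sales = FC ÷ CM ratio = £14,891,700 × £460.08 / £258.82 = £26,471,576.

£26,471,576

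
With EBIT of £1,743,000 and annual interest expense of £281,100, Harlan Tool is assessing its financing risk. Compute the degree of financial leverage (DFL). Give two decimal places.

Interest = £281,100.00.
Degree of financial leverage = EBIT / (EBIT − interest) = £1,743,000 / £1,461,900.00 = 1.1923.

1.19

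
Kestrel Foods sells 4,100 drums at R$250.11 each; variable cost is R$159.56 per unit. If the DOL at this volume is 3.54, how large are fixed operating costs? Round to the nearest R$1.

R$266,381

Total contribution margin = 4,100 × R$90.55 = R$371,255.00.
DOL = contribution / EBIT, so EBIT = R$371,255.00 / 3.54 = R$104,874.29.
Fixed costs = CM − EBIT = R$371,255.00 − R$104,874.29 = R$266,381.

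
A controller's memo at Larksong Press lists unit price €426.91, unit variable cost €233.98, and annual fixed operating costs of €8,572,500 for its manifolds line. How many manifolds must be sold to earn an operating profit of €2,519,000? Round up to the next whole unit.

57,490 manifolds

Each unit contributes €426.91 − €233.98 = €192.93.
Units = (FC + target) / CM = (€8,572,500 + €2,519,000) / €192.93 = 57,489.76, so 57,490 manifolds.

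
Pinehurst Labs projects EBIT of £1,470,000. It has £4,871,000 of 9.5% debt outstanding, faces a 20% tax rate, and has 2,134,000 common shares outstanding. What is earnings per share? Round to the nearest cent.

£0.38

Pre-tax income = £1,470,000 − £462,745.00 = £1,007,255.00.
After tax at 20%: net income = £1,007,255.00 × 0.80 = £805,804.00.
EPS = £805,804.00 ÷ 2,134,000 = £0.38.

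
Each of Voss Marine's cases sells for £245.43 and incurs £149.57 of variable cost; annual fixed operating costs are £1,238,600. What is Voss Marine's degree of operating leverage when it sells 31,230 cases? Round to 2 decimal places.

1.71

At 31,230 units, contribution = 31,230 × £95.86 = £2,993,707.80.
EBIT = £2,993,707.80 − £1,238,600 = £1,755,107.80.
So DOL = total CM / EBIT = £2,993,707.80 / £1,755,107.80 = 1.7057.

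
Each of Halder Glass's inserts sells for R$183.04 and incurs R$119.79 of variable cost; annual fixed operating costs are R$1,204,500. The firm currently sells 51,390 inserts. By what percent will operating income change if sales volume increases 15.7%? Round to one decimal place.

Total contribution margin = 51,390 × R$63.25 = R$3,250,417.50.
Subtracting fixed costs: EBIT = R$3,250,417.50 − R$1,204,500 = R$2,045,917.50.
So DOL = total CM / EBIT = R$3,250,417.50 / R$2,045,917.50 = 1.5887.
%ΔEBIT = DOL × %ΔSales = 1.5887 × +15.7% = +24.9%.

+24.9%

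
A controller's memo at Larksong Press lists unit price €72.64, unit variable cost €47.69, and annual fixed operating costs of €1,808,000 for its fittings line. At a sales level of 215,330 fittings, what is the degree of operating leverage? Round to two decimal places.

Total contribution margin = 215,330 × €24.95 = €5,372,483.50.
Operating income = contribution − fixed costs = €5,372,483.50 − €1,808,000 = €3,564,483.50.
Degree of operating leverage = €5,372,483.50 / €3,564,483.50 = 1.5072.

1.51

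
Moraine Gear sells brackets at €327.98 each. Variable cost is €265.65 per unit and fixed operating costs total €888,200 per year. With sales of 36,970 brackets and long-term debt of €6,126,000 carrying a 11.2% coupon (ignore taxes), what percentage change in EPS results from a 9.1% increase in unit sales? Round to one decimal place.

At 36,970 units, contribution = 36,970 × €62.33 = €2,304,340.10.
Operating income = contribution − fixed costs = €2,304,340.10 − €888,200 = €1,416,140.10.
After interest of €686,112.00, pre-tax earnings = €730,028.10.
DCL = total CM / (EBIT − I) = €2,304,340.10 / €730,028.10 = 3.1565.
%ΔEPS = DCL × %ΔSales = 3.1565 × +9.1% = +28.7%.

+28.7%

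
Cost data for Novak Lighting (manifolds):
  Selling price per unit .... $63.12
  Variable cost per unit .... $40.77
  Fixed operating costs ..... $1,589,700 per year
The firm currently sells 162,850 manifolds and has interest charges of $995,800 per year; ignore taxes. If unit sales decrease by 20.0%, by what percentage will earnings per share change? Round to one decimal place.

Total contribution margin = 162,850 × $22.35 = $3,639,697.50.
Subtracting fixed costs: EBIT = $3,639,697.50 − $1,589,700 = $2,049,997.50.
After interest of $995,800.00, pre-tax earnings = $1,054,197.50.
DCL = total CM / (EBIT − I) = $3,639,697.50 / $1,054,197.50 = 3.4526.
EPS therefore changes by 3.4526 × (-20.0%) = -69.1%.

-69.1%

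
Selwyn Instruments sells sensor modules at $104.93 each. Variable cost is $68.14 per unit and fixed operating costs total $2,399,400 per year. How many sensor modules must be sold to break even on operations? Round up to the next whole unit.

65,219 sensor modules

Each unit contributes $104.93 − $68.14 = $36.79.
Units to break even: $2,399,400 ÷ $36.79 = 65,218.81, rounded up to 65,219.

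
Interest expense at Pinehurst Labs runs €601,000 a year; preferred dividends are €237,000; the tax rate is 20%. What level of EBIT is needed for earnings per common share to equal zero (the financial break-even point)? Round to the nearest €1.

Grossing the preferred dividend up to pre-tax terms: €237,000 / (1 − 0.20) = €296,250.00.
Financial break-even EBIT = interest + D_p ÷ (1 − t) = €601,000 + €296,250.00 = €897,250.00.

€897,250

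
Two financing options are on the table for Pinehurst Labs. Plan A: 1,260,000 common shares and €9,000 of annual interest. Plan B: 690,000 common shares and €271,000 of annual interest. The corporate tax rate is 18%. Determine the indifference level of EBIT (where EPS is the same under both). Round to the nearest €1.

€588,158

At indifference, (EBIT − 9,000)(1 − t)/1,260,000 = (EBIT − 271,000)(1 − t)/690,000.
Cancelling (1 − t) and cross-multiplying: 690,000·(EBIT − 9,000) = 1,260,000·(EBIT − 271,000).
Solving, EBIT = (271,000·1,260,000 − 9,000·690,000) / (1,260,000 − 690,000) = 335,250,000,000 / 570,000 = 588,157.89.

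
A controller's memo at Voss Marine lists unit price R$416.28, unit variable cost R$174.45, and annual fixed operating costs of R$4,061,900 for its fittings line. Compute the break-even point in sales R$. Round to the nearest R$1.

CM per unit = R$416.28 − R$174.45 = R$241.83; CM ratio = R$241.83 / R$416.28 = 0.5809.
Break-even revenue = fixed costs × price ÷ CM = R$4,061,900 × R$416.28 ÷ R$241.83 = R$6,992,051.

R$6,992,051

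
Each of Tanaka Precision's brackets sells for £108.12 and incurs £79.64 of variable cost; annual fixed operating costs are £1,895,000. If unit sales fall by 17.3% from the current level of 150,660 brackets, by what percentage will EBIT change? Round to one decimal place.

-31.0%

Contribution at this volume is 150,660 × £28.48 = £4,290,796.80.
Subtracting fixed costs: EBIT = £4,290,796.80 − £1,895,000 = £2,395,796.80.
Degree of operating leverage = £4,290,796.80 / £2,395,796.80 = 1.7910.
Operating income changes by 1.7910 × -17.3% = -31.0%.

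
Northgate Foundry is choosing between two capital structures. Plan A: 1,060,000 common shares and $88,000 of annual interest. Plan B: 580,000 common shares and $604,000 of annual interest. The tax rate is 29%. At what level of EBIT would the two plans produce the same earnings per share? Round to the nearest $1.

Set EPS_A = EPS_B: (EBIT − $88,000)(1 − 0.29) ÷ 1,060,000 = (EBIT − $604,000)(1 − 0.29) ÷ 580,000.
The (1 − t) factor cancels: (EBIT − 88,000) × 580,000 = (EBIT − 604,000) × 1,060,000.
Solving, EBIT = (604,000·1,060,000 − 88,000·580,000) / (1,060,000 − 580,000) = 589,200,000,000 / 480,000 = 1,227,500.00.

$1,227,500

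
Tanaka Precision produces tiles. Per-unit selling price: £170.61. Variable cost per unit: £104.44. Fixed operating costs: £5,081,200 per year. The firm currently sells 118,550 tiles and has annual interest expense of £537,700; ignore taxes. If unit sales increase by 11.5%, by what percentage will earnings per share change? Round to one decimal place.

At 118,550 units, contribution = 118,550 × £66.17 = £7,844,453.50.
EBIT = £7,844,453.50 − £5,081,200 = £2,763,253.50.
After interest of £537,700.00, pre-tax earnings = £2,225,553.50.
DCL = total CM / (EBIT − I) = £7,844,453.50 / £2,225,553.50 = 3.5247.
%ΔEPS = DCL × %ΔSales = 3.5247 × +11.5% = +40.5%.

+40.5%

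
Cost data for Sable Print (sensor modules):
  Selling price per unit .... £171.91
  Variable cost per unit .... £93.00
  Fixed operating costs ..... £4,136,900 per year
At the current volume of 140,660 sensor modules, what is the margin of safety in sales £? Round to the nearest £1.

Each unit contributes £171.91 − £93.00 = £78.91. Break-even units = £4,136,900 ÷ £78.91 = 52,425.55; break-even revenue = 52,425.55 × £171.91 = £9,012,475.97.
Actual sales revenue = 140,660 × £171.91 = £24,180,860.60.
Margin of safety = £24,180,860.60 − £9,012,475.97 = £15,168,385.

£15,168,385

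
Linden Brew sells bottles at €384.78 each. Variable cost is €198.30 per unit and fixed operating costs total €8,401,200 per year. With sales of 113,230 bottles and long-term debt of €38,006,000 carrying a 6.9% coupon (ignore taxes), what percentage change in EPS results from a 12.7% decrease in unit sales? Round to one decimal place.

Total contribution margin = 113,230 × €186.48 = €21,115,130.40.
Subtracting fixed costs: EBIT = €21,115,130.40 − €8,401,200 = €12,713,930.40.
After interest of €2,622,414.00, pre-tax earnings = €10,091,516.40.
DCL = total CM / (EBIT − I) = €21,115,130.40 / €10,091,516.40 = 2.0924.
EPS therefore changes by 2.0924 × (-12.7%) = -26.6%.

-26.6%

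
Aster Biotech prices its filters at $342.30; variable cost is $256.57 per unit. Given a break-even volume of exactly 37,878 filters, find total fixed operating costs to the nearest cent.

$3,247,280.94

Unit CM = price − variable cost = $342.30 − $256.57 = $85.73.
Since BE = FC / CM, FC = 37,878 × $85.73 = $3,247,280.94.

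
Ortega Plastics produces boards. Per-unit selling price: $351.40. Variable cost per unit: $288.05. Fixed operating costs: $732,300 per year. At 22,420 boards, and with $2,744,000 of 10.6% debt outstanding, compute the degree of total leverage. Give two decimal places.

3.58

At 22,420 units, contribution = 22,420 × $63.35 = $1,420,307.00.
EBIT = $1,420,307.00 − $732,300 = $688,007.00. Interest = $290,864.00.
DOL = $1,420,307.00 ÷ $688,007.00 = 2.0644; DFL = $688,007.00 ÷ $397,143.00 = 1.7324.
Combined leverage = 2.0644 × 1.7324 = 3.5764.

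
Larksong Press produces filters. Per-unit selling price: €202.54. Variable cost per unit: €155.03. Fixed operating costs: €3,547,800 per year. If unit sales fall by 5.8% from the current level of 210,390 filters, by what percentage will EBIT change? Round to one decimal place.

-9.0%

Contribution at this volume is 210,390 × €47.51 = €9,995,628.90.
Subtracting fixed costs: EBIT = €9,995,628.90 − €3,547,800 = €6,447,828.90.
So DOL = total CM / EBIT = €9,995,628.90 / €6,447,828.90 = 1.5502.
Operating income changes by 1.5502 × -5.8% = -9.0%.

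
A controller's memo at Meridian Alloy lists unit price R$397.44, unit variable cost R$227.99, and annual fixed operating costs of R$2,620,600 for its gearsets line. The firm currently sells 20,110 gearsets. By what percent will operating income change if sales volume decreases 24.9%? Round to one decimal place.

-107.8%

Contribution at this volume is 20,110 × R$169.45 = R$3,407,639.50.
Subtracting fixed costs: EBIT = R$3,407,639.50 − R$2,620,600 = R$787,039.50.
DOL = contribution ÷ EBIT = R$3,407,639.50 ÷ R$787,039.50 = 4.3297.
So EBIT moves 4.3297 × (-24.9%) = -107.8%.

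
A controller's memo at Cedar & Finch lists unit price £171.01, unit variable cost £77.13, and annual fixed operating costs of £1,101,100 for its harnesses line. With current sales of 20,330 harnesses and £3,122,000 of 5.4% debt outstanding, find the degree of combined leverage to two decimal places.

2.99

Total contribution margin = 20,330 × £93.88 = £1,908,580.40.
EBIT = £1,908,580.40 − £1,101,100 = £807,480.40. Interest = £168,588.00, so EBIT − I = £638,892.40.
Degree of total leverage = total CM / (EBIT − interest) = £1,908,580.40 / £638,892.40 = 2.9873.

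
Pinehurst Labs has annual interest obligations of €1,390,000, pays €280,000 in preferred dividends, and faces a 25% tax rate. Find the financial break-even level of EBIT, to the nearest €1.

Preferred dividends are paid after tax, so their pre-tax equivalent is €280,000 ÷ (1 − 0.25) = €373,333.33.
EPS = 0 when EBIT covers interest plus the pre-tax preferred burden: €1,390,000 + €373,333.33 = €1,763,333.33.

€1,763,333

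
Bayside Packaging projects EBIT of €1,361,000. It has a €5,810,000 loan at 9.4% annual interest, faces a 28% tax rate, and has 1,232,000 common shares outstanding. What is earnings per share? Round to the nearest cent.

Interest = €546,140.00, so EBT = €1,361,000 − €546,140.00 = €814,860.00.
After tax at 28%: net income = €814,860.00 × 0.72 = €586,699.20.
Per share: €586,699.20 / 1,232,000 shares = €0.48.

€0.48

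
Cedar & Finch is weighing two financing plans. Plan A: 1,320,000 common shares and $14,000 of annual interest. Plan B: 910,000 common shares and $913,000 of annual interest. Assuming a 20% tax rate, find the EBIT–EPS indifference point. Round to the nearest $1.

Set EPS_A = EPS_B: (EBIT − $14,000)(1 − 0.20) ÷ 1,320,000 = (EBIT − $913,000)(1 − 0.20) ÷ 910,000.
The (1 − t) factor cancels: (EBIT − 14,000) × 910,000 = (EBIT − 913,000) × 1,320,000.
Solving, EBIT = (913,000·1,320,000 − 14,000·910,000) / (1,320,000 − 910,000) = 1,192,420,000,000 / 410,000 = 2,908,341.46.

$2,908,341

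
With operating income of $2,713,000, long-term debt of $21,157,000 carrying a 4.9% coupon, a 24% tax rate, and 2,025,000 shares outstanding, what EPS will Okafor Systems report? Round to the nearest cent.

Pre-tax income = $2,713,000 − $1,036,693.00 = $1,676,307.00.
Net income = $1,676,307.00 × (1 − 0.24) = $1,273,993.32.
EPS = $1,273,993.32 ÷ 2,025,000 = $0.63.

$0.63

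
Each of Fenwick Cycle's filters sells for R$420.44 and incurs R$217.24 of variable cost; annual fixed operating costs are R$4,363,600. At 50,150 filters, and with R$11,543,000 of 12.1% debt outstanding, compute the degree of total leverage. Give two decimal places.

Total contribution margin = 50,150 × R$203.20 = R$10,190,480.00.
Subtracting fixed costs: EBIT = R$10,190,480.00 − R$4,363,600 = R$5,826,880.00. Interest = R$1,396,703.00.
DOL = R$10,190,480.00 ÷ R$5,826,880.00 = 1.7489; DFL = R$5,826,880.00 ÷ R$4,430,177.00 = 1.3153.
DCL = DOL × DFL = 1.7489 × 1.3153 = 2.3003.

2.30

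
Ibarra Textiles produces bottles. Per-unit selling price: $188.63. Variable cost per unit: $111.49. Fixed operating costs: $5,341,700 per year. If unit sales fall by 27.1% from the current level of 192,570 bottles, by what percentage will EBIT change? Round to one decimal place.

At 192,570 units, contribution = 192,570 × $77.14 = $14,854,849.80.
Operating income = contribution − fixed costs = $14,854,849.80 − $5,341,700 = $9,513,149.80.
Degree of operating leverage = $14,854,849.80 / $9,513,149.80 = 1.5615.
Operating income changes by 1.5615 × -27.1% = -42.3%.

-42.3%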